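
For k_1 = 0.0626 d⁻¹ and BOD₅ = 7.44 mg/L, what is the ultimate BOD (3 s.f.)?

BOD₅ = L₀(1 − e^(−5k_1)) ⇒ L₀ = BOD₅ / (1 − e^(−5×0.0626))
= 7.44 / (1 − 0.7312) = 7.44 / 0.2688 = 27.68 mg/L.

L₀ ≈ 27.7 mg/L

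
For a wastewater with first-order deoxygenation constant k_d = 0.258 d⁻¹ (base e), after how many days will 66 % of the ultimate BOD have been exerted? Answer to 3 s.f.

y/L₀ = 1 − e^(−k_d t) = 0.66 ⇒ e^(−k_d t) = 0.340
t = −ln(0.340) / 0.258 = 1.079 / 0.258 = 4.181 d.

t ≈ 4.18 d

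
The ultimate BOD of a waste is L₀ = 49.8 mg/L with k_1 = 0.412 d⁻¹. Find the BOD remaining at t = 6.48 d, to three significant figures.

L_t = L₀ e^(−k_1 t) = 49.8 × e^(−0.412×6.48) = 49.8 × 0.06927 = 3.450 mg/L.

L ≈ 3.45 mg/L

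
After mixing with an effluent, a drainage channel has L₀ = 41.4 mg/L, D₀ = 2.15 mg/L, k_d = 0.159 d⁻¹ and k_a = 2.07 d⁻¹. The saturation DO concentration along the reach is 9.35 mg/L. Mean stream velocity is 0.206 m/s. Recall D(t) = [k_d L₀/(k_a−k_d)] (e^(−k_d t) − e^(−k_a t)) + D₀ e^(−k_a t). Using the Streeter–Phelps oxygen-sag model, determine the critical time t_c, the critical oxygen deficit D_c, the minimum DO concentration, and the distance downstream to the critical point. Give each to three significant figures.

With k_a/k_d = 13.02 and 1 − D₀(k_a−k_d)/(k_d L₀) = 0.3758,
t_c = ln(13.02 × 0.3758) / (2.07 − 0.159) = ln(4.893) / 1.911 = 1.588/1.911 = 0.8309 d.
L(t_c) = L₀ e^(−k_d t_c) = 41.4 × 0.8762 = 36.28 mg/L, and at the critical point k_a D_c = k_d L, so D_c = (0.159/2.07) × 36.28 = 2.786 mg/L.
Minimum DO = C_s − D_c = 9.35 − 2.786 = 6.564 mg/L.
x_c = v t_c = 0.206 m/s × 0.8309 d × 86400 s/d = 14790 m ≈ 14.8 km.

t_c ≈ 0.831 d; D_c ≈ 2.79 mg/L; min DO ≈ 6.56 mg/L; x_c ≈ 14.8 km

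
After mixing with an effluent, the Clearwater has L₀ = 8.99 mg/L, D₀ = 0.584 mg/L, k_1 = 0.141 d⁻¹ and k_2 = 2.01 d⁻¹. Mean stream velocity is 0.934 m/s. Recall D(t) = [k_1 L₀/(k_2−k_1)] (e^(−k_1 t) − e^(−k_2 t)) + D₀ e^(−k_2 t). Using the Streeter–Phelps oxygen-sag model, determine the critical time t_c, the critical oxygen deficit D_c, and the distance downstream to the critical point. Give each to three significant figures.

At the critical point dD/dt = 0, so k_1 L₀ e^(−k_1 t) = k_2 D. Substituting D(t) from the Streeter–Phelps equation and solving for t gives
t_c = ln[(k_2/k_1)(1 − D₀(k_2−k_1)/(k_1 L₀))] / (k_2−k_1).
Here k_2−k_1 = 1.869 d⁻¹ and 1 − D₀(k_2−k_1)/(k_1 L₀) = 1 − 0.584×1.869/(0.141×8.99) = 0.1389, so
t_c = ln(14.26 × 0.1389) / 1.869 = 0.6833 / 1.869 = 0.3656 d.
D_c = (k_1/k_2) L₀ e^(−k_1 t_c) = (0.141/2.01) × 8.99 × e^(−0.141×0.3656) = 0.07015 × 8.99 × 0.9498 = 0.5990 mg/L.
x_c = v t_c = 0.934 m/s × 0.3656 d × 86400 s/d = 29500 m ≈ 29.5 km.

t_c ≈ 0.366 d; D_c ≈ 0.599 mg/L; x_c ≈ 29.5 km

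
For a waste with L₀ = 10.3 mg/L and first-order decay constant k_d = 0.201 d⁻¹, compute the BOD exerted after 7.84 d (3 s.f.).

y_t = L₀(1 − e^(−k_d t)) = 10.3 × (1 − e^(−0.201×7.84))
= 10.3 × (1 − 0.2068) = 10.3 × 0.7932 = 8.170 mg/L.

y ≈ 8.17 mg/L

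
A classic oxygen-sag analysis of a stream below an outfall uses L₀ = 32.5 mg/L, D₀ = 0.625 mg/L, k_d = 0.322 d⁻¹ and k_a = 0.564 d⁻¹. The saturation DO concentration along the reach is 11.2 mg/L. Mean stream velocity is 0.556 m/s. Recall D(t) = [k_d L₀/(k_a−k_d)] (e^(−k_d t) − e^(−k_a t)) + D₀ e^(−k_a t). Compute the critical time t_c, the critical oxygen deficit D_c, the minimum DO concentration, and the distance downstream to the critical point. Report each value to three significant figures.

At the critical point dD/dt = 0, so k_d L₀ e^(−k_d t) = k_a D. Substituting D(t) from the Streeter–Phelps equation and solving for t gives
t_c = ln[(k_a/k_d)(1 − D₀(k_a−k_d)/(k_d L₀))] / (k_a−k_d).
Here k_a−k_d = 0.2420 d⁻¹ and 1 − D₀(k_a−k_d)/(k_d L₀) = 1 − 0.625×0.2420/(0.322×32.5) = 0.9855, so
t_c = ln(1.752 × 0.9855) / 0.2420 = 0.5459 / 0.2420 = 2.256 d.
L(t_c) = L₀ e^(−k_d t_c) = 32.5 × 0.4836 = 15.72 mg/L, and at the critical point k_a D_c = k_d L, so D_c = (0.322/0.564) × 15.72 = 8.974 mg/L.
Minimum DO = C_s − D_c = 11.2 − 8.974 = 2.226 mg/L.
x_c = v t_c = 0.556 m/s × 2.256 d × 86400 s/d = 108400 m ≈ 108 km.

t_c ≈ 2.26 d; D_c ≈ 8.97 mg/L; min DO ≈ 2.23 mg/L; x_c ≈ 108 km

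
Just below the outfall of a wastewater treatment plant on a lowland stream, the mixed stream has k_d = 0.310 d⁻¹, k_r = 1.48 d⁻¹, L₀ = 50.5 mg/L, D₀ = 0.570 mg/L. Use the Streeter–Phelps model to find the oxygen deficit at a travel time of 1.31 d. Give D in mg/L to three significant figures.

k_d L₀/(k_r−k_d) = 0.310×50.5/(1.48−0.310) = 15.65/1.170 = 13.38 mg/L.
e^(−k_d t) = e^(−0.310×1.310) = 0.6662; e^(−k_r t) = e^(−1.48×1.310) = 0.1439.
D = 13.38 × (0.6662 − 0.1439) + 0.570 × 0.1439 = 6.989 + 0.08201 = 7.071 mg/L.

D ≈ 7.07 mg/L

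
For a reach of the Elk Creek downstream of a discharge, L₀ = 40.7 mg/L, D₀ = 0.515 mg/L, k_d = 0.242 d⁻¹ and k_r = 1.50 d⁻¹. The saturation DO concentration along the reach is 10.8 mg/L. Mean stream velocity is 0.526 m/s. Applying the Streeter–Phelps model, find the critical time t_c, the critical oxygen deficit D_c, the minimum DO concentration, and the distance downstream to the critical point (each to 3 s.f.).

t_c ≈ 1.40 d; D_c ≈ 4.68 mg/L; min DO ≈ 6.12 mg/L; x_c ≈ 63.4 km

With k_r/k_d = 6.198 and 1 − D₀(k_r−k_d)/(k_d L₀) = 0.9342,
t_c = ln(6.198 × 0.9342) / (1.50 − 0.242) = ln(5.791) / 1.258 = 1.756/1.258 = 1.396 d.
D_c = (k_d/k_r) L₀ e^(−k_d t_c) = (0.242/1.50) × 40.7 × e^(−0.242×1.396) = 0.1613 × 40.7 × 0.7133 = 4.684 mg/L.
Minimum DO = C_s − D_c = 10.8 − 4.684 = 6.116 mg/L.
x_c = v t_c = 0.526 m/s × 1.396 d × 86400 s/d = 63450 m ≈ 63.4 km.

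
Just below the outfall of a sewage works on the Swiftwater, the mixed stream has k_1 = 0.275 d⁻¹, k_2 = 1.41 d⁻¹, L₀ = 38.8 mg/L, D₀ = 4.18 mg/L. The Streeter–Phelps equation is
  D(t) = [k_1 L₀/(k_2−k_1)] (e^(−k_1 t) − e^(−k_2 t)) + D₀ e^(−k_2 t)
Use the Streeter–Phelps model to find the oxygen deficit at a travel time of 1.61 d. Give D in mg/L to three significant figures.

k_1 L₀/(k_2−k_1) = 0.275×38.8/(1.41−0.275) = 10.67/1.135 = 9.401 mg/L.
e^(−k_1 t) = e^(−0.275×1.610) = 0.6423; e^(−k_2 t) = e^(−1.41×1.610) = 0.1033.
D = 9.401 × (0.6423 − 0.1033) + 4.18 × 0.1033 = 5.067 + 0.4318 = 5.499 mg/L.

D ≈ 5.50 mg/L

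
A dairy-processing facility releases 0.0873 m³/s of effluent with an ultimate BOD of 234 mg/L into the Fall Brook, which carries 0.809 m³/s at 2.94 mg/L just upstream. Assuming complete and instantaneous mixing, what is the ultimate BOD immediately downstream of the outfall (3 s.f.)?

Flow-weighted mixing: C = (Q_r C_r + Q_w C_w)/(Q_r + Q_w)
= (0.809×2.94 + 0.0873×234)/(0.809 + 0.0873) = 22.81/0.8963 = 25.45 mg/L.

25.4 mg/L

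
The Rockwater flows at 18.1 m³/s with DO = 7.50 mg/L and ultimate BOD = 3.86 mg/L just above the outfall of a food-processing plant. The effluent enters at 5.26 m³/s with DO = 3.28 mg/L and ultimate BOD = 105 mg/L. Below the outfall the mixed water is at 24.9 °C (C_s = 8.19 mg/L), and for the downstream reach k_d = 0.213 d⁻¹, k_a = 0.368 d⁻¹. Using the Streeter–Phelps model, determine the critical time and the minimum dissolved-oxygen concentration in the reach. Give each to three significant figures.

t_c ≈ 3.23 d; minimum DO ≈ 0.445 mg/L

Mixed DO = (18.1×7.50 + 5.26×3.28)/(18.1+5.26) = 153.0/23.36 = 6.550 mg/L.
Mixed L₀ = (18.1×3.86 + 5.26×105)/(23.36) = 622.2/23.36 = 26.63 mg/L.
Initial deficit D₀ = C_s − DO₀ = 8.19 − 6.550 = 1.640 mg/L.
t_c = (1/0.1550) ln[(0.368/0.213)(1 − 1.640×0.1550/(0.213×26.63))] = 6.452 × ln(1.650) = 3.232 d.
D_c = (0.213/0.368) × 26.63 × e^(−0.213×3.232) = 0.5788 × 26.63 × 0.5024 = 7.745 mg/L.
Minimum DO = 8.19 − 7.745 = 0.4454 mg/L.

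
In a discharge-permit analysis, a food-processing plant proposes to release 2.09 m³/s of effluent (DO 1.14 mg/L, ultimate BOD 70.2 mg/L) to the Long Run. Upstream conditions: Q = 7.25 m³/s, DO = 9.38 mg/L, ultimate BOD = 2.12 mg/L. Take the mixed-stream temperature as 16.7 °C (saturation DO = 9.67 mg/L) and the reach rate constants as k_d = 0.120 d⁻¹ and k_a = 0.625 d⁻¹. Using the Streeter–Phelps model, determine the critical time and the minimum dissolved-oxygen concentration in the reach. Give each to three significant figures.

t_c ≈ 1.82 d; minimum DO ≈ 6.99 mg/L

Mixed DO = (7.25×9.38 + 2.09×1.14)/(7.25+2.09) = 70.39/9.340 = 7.536 mg/L.
Mixed L₀ = (7.25×2.12 + 2.09×70.2)/(9.340) = 162.1/9.340 = 17.35 mg/L.
Initial deficit D₀ = C_s − DO₀ = 9.67 − 7.536 = 2.134 mg/L.
t_c = (1/0.5050) ln[(0.625/0.120)(1 − 2.134×0.5050/(0.120×17.35))] = 1.980 × ln(2.513) = 1.825 d.
D_c = (0.120/0.625) × 17.35 × e^(−0.120×1.825) = 0.1920 × 17.35 × 0.8033 = 2.677 mg/L.
Minimum DO = 9.67 − 2.677 = 6.993 mg/L.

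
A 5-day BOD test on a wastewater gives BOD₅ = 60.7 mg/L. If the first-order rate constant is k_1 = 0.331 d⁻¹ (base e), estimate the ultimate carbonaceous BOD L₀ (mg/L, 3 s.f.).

L₀ ≈ 75.0 mg/L

BOD₅ = L₀(1 − e^(−5k_1)) ⇒ L₀ = BOD₅ / (1 − e^(−5×0.331))
= 60.7 / (1 − 0.1911) = 60.7 / 0.8089 = 75.04 mg/L.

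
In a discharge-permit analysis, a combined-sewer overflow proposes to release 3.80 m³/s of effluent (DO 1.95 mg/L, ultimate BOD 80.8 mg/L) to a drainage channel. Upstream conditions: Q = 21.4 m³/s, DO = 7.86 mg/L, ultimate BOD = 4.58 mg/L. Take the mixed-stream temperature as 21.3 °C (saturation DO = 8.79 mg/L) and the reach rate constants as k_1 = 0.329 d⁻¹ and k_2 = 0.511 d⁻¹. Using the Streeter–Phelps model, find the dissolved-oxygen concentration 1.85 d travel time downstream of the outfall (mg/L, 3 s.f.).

Mixed DO = (21.4×7.86 + 3.80×1.95)/(21.4+3.80) = 175.6/25.20 = 6.969 mg/L.
Mixed L₀ = (21.4×4.58 + 3.80×80.8)/(25.20) = 405.1/25.20 = 16.07 mg/L.
Initial deficit D₀ = C_s − DO₀ = 8.79 − 6.969 = 1.821 mg/L.
D(1.85) = [0.329×16.07/(0.511−0.329)](e^(−0.329×1.85) − e^(−0.511×1.85)) + 1.821 e^(−0.511×1.85)
= 29.06 × (0.5441 − 0.3885) + 1.821 × 0.3885 = 5.227 mg/L.
DO = 8.79 − 5.227 = 3.563 mg/L.

DO ≈ 3.56 mg/L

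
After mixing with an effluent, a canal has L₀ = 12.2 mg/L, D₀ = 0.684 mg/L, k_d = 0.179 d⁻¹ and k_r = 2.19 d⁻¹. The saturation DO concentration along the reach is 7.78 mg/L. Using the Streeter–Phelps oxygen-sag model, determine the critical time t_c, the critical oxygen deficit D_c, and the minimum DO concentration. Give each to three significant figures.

With k_r/k_d = 12.23 and 1 − D₀(k_r−k_d)/(k_d L₀) = 0.3701,
t_c = ln(12.23 × 0.3701) / (2.19 − 0.179) = ln(4.528) / 2.011 = 1.510/2.011 = 0.7510 d.
L(t_c) = L₀ e^(−k_d t_c) = 12.2 × 0.8742 = 10.67 mg/L, and at the critical point k_r D_c = k_d L, so D_c = (0.179/2.19) × 10.67 = 0.8717 mg/L.
Minimum DO = C_s − D_c = 7.78 − 0.8717 = 6.908 mg/L.

t_c ≈ 0.751 d; D_c ≈ 0.872 mg/L; min DO ≈ 6.91 mg/L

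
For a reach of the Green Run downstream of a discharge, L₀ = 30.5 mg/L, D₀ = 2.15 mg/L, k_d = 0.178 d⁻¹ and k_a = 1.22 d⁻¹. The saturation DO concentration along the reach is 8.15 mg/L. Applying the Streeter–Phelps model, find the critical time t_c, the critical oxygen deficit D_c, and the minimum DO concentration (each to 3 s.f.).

At the critical point dD/dt = 0, so k_d L₀ e^(−k_d t) = k_a D. Substituting D(t) from the Streeter–Phelps equation and solving for t gives
t_c = ln[(k_a/k_d)(1 − D₀(k_a−k_d)/(k_d L₀))] / (k_a−k_d).
Here k_a−k_d = 1.042 d⁻¹ and 1 − D₀(k_a−k_d)/(k_d L₀) = 1 − 2.15×1.042/(0.178×30.5) = 0.5873, so
t_c = ln(6.854 × 0.5873) / 1.042 = 1.393 / 1.042 = 1.337 d.
D_c = (k_d/k_a) L₀ e^(−k_d t_c) = (0.178/1.22) × 30.5 × e^(−0.178×1.337) = 0.1459 × 30.5 × 0.7883 = 3.508 mg/L.
Minimum DO = C_s − D_c = 8.15 − 3.508 = 4.642 mg/L.

t_c ≈ 1.34 d; D_c ≈ 3.51 mg/L; min DO ≈ 4.64 mg/L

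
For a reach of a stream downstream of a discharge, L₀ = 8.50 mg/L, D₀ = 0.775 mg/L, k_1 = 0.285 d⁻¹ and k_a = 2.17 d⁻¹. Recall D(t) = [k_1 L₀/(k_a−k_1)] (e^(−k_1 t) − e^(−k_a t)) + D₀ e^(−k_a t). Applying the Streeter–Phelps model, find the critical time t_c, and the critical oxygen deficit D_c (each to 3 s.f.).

t_c ≈ 0.587 d; D_c ≈ 0.944 mg/L

With k_a/k_1 = 7.614 and 1 − D₀(k_a−k_1)/(k_1 L₀) = 0.3970,
t_c = ln(7.614 × 0.3970) / (2.17 − 0.285) = ln(3.022) / 1.885 = 1.106/1.885 = 0.5868 d.
D_c = (k_1/k_a) L₀ e^(−k_1 t_c) = (0.285/2.17) × 8.50 × e^(−0.285×0.5868) = 0.1313 × 8.50 × 0.8460 = 0.9444 mg/L.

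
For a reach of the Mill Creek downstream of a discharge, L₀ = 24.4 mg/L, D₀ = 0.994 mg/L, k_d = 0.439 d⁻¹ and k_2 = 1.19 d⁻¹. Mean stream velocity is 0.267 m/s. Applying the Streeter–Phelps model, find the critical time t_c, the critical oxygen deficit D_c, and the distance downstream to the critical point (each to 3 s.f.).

With k_2/k_d = 2.711 and 1 − D₀(k_2−k_d)/(k_d L₀) = 0.9303,
t_c = ln(2.711 × 0.9303) / (1.19 − 0.439) = ln(2.522) / 0.7510 = 0.9250/0.7510 = 1.232 d.
L(t_c) = L₀ e^(−k_d t_c) = 24.4 × 0.5823 = 14.21 mg/L, and at the critical point k_2 D_c = k_d L, so D_c = (0.439/1.19) × 14.21 = 5.242 mg/L.
x_c = v t_c = 0.267 m/s × 1.232 d × 86400 s/d = 28410 m ≈ 28.4 km.

t_c ≈ 1.23 d; D_c ≈ 5.24 mg/L; x_c ≈ 28.4 km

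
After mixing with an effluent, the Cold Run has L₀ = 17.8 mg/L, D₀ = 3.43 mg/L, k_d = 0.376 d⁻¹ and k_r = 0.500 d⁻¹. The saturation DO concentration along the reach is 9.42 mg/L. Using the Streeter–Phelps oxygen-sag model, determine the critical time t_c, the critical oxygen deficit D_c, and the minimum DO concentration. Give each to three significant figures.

t_c = [1/(k_r−k_d)] ln[(k_r/k_d)(1 − D₀(k_r−k_d)/(k_d L₀))]
= [1/(0.500−0.376)] ln[(0.500/0.376)(1 − 3.43×0.1240/(0.376×17.8))]
= (1/0.1240) ln[1.330 × 0.9365] = 8.065 × ln(1.245) = 8.065 × 0.2194 = 1.769 d.
L(t_c) = L₀ e^(−k_d t_c) = 17.8 × 0.5142 = 9.153 mg/L, and at the critical point k_r D_c = k_d L, so D_c = (0.376/0.500) × 9.153 = 6.883 mg/L.
Minimum DO = C_s − D_c = 9.42 − 6.883 = 2.537 mg/L.

t_c ≈ 1.77 d; D_c ≈ 6.88 mg/L; min DO ≈ 2.54 mg/L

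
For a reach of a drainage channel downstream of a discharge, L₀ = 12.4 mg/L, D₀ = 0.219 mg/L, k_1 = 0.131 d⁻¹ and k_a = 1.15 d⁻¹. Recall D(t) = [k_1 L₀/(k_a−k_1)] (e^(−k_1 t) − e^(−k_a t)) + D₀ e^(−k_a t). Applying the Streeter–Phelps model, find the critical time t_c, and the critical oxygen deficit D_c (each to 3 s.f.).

t_c ≈ 1.99 d; D_c ≈ 1.09 mg/L

At the critical point dD/dt = 0, so k_1 L₀ e^(−k_1 t) = k_a D. Substituting D(t) from the Streeter–Phelps equation and solving for t gives
t_c = ln[(k_a/k_1)(1 − D₀(k_a−k_1)/(k_1 L₀))] / (k_a−k_1).
Here k_a−k_1 = 1.019 d⁻¹ and 1 − D₀(k_a−k_1)/(k_1 L₀) = 1 − 0.219×1.019/(0.131×12.4) = 0.8626, so
t_c = ln(8.779 × 0.8626) / 1.019 = 2.025 / 1.019 = 1.987 d.
L(t_c) = L₀ e^(−k_1 t_c) = 12.4 × 0.7708 = 9.558 mg/L, and at the critical point k_a D_c = k_1 L, so D_c = (0.131/1.15) × 9.558 = 1.089 mg/L.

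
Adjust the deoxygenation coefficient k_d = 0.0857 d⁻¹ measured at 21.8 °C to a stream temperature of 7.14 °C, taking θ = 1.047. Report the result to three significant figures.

k_d(T₂) = k_d(T₁) · θ^(T₂−T₁) = 0.0857 × 1.047^(7.14−21.8)
= 0.0857 × 1.047^-14.7 = 0.0857 × 0.5100 = 0.04371 d⁻¹.

k_d ≈ 0.0437 d⁻¹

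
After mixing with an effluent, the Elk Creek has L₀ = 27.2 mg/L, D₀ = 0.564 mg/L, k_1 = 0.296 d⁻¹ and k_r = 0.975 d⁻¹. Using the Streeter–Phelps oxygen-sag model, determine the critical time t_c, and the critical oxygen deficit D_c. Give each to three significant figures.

At the critical point dD/dt = 0, so k_1 L₀ e^(−k_1 t) = k_r D. Substituting D(t) from the Streeter–Phelps equation and solving for t gives
t_c = ln[(k_r/k_1)(1 − D₀(k_r−k_1)/(k_1 L₀))] / (k_r−k_1).
Here k_r−k_1 = 0.6790 d⁻¹ and 1 − D₀(k_r−k_1)/(k_1 L₀) = 1 − 0.564×0.6790/(0.296×27.2) = 0.9524, so
t_c = ln(3.294 × 0.9524) / 0.6790 = 1.143 / 0.6790 = 1.684 d.
D_c = (k_1/k_r) L₀ e^(−k_1 t_c) = (0.296/0.975) × 27.2 × e^(−0.296×1.684) = 0.3036 × 27.2 × 0.6075 = 5.016 mg/L.

t_c ≈ 1.68 d; D_c ≈ 5.02 mg/L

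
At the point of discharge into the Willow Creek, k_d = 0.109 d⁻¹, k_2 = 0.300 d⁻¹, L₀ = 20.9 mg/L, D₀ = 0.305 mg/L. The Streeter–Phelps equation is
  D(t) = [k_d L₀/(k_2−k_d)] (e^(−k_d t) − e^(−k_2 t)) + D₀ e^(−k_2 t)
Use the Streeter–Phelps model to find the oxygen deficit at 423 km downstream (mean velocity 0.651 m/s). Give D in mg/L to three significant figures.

D ≈ 4.04 mg/L

Travel time t = x/v = 423 km / (0.651 m/s) = 423000 m / 0.651 m/s = 649800 s = 7.520 d.
k_d L₀/(k_2−k_d) = 0.109×20.9/(0.300−0.109) = 2.278/0.1910 = 11.93 mg/L.
e^(−k_d t) = e^(−0.109×7.520) = 0.4405; e^(−k_2 t) = e^(−0.300×7.520) = 0.1048.
D = 11.93 × (0.4405 − 0.1048) + 0.305 × 0.1048 = 4.005 + 0.03195 = 4.037 mg/L.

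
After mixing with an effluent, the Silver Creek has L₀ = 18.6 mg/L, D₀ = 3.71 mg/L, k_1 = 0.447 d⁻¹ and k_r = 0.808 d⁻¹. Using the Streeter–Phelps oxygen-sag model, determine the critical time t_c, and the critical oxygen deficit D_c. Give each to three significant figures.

t_c ≈ 1.15 d; D_c ≈ 6.14 mg/L

With k_r/k_1 = 1.808 and 1 − D₀(k_r−k_1)/(k_1 L₀) = 0.8389,
t_c = ln(1.808 × 0.8389) / (0.808 − 0.447) = ln(1.516) / 0.3610 = 0.4164/0.3610 = 1.153 d.
L(t_c) = L₀ e^(−k_1 t_c) = 18.6 × 0.5972 = 11.11 mg/L, and at the critical point k_r D_c = k_1 L, so D_c = (0.447/0.808) × 11.11 = 6.145 mg/L.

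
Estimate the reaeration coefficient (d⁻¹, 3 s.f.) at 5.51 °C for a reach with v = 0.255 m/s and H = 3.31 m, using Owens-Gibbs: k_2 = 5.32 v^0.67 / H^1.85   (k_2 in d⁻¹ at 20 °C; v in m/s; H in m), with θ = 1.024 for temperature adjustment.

k_2(20) = 5.32 × 0.255^0.67 / 3.31^1.85 = 5.32 × 0.4003 / 9.155 = 0.2326 d⁻¹.
k_2(5.51) = 0.2326 × 1.024^(5.51−20) = 0.2326 × 0.7092 = 0.1650 d⁻¹.

k_2 ≈ 0.165 d⁻¹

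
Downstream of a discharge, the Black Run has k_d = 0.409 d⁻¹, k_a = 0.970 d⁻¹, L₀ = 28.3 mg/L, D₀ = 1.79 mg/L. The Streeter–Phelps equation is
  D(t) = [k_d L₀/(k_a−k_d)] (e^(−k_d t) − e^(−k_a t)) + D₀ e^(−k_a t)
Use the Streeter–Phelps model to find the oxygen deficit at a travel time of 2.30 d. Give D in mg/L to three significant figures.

k_d L₀/(k_a−k_d) = 0.409×28.3/(0.970−0.409) = 11.57/0.5610 = 20.63 mg/L.
e^(−k_d t) = e^(−0.409×2.300) = 0.3904; e^(−k_a t) = e^(−0.970×2.300) = 0.1074.
D = 20.63 × (0.3904 − 0.1074) + 1.79 × 0.1074 = 5.838 + 0.1923 = 6.030 mg/L.

D ≈ 6.03 mg/L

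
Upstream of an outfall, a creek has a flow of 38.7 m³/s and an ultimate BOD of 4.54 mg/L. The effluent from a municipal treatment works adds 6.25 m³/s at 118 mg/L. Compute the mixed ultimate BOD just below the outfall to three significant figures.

Flow-weighted mixing: C = (Q_r C_r + Q_w C_w)/(Q_r + Q_w)
= (38.7×4.54 + 6.25×118)/(38.7 + 6.25) = 913.2/44.95 = 20.32 mg/L.

20.3 mg/L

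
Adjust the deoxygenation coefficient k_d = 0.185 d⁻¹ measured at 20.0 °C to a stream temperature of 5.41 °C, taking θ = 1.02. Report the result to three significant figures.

k_d ≈ 0.139 d⁻¹

k_d(T₂) = k_d(T₁) · θ^(T₂−T₁) = 0.185 × 1.02^(5.41−20.0)
= 0.185 × 1.02^-14.6 = 0.185 × 0.7491 = 0.1386 d⁻¹.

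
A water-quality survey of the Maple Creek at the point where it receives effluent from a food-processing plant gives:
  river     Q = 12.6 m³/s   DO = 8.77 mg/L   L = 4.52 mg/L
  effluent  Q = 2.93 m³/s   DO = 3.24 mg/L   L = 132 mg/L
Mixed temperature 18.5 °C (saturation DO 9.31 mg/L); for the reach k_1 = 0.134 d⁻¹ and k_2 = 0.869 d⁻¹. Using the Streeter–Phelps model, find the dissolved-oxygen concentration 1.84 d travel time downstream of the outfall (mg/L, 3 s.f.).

DO ≈ 5.97 mg/L

Mixed DO = (12.6×8.77 + 2.93×3.24)/(12.6+2.93) = 120.0/15.53 = 7.727 mg/L.
Mixed L₀ = (12.6×4.52 + 2.93×132)/(15.53) = 443.7/15.53 = 28.57 mg/L.
Initial deficit D₀ = C_s − DO₀ = 9.31 − 7.727 = 1.583 mg/L.
D(1.84) = [0.134×28.57/(0.869−0.134)](e^(−0.134×1.84) − e^(−0.869×1.84)) + 1.583 e^(−0.869×1.84)
= 5.209 × (0.7815 − 0.2021) + 1.583 × 0.2021 = 3.338 mg/L.
DO = 9.31 − 3.338 = 5.972 mg/L.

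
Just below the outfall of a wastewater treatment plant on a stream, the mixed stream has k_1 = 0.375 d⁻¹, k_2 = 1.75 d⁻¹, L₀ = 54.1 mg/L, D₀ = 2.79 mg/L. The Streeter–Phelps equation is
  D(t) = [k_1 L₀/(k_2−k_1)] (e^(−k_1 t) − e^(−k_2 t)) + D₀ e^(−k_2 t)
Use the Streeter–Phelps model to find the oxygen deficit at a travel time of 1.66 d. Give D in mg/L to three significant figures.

k_1 L₀/(k_2−k_1) = 0.375×54.1/(1.75−0.375) = 20.29/1.375 = 14.75 mg/L.
e^(−k_1 t) = e^(−0.375×1.660) = 0.5366; e^(−k_2 t) = e^(−1.75×1.660) = 0.05475.
D = 14.75 × (0.5366 − 0.05475) + 2.79 × 0.05475 = 7.110 + 0.1527 = 7.262 mg/L.

D ≈ 7.26 mg/L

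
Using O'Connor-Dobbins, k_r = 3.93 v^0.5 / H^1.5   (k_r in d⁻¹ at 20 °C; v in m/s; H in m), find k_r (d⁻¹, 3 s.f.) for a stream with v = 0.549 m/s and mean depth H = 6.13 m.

k_r ≈ 0.192 d⁻¹

k_r = 3.93 × 0.549^0.5 / 6.13^1.5 = 3.93 × 0.7409 / 15.18 = 0.1919 d⁻¹.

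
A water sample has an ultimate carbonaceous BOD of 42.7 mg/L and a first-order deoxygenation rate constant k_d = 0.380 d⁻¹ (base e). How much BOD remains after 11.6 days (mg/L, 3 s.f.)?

L_t = L₀ e^(−k_d t) = 42.7 × e^(−0.380×11.6) = 42.7 × 0.01218 = 0.5201 mg/L.

L ≈ 0.520 mg/L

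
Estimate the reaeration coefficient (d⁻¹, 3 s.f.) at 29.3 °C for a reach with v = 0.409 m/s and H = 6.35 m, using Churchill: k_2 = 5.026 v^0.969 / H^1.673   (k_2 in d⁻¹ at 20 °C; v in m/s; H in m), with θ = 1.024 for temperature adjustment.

k_2 ≈ 0.120 d⁻¹

k_2(20) = 5.026 × 0.409^0.969 / 6.35^1.673 = 5.026 × 0.4205 / 22.03 = 0.09593 d⁻¹.
k_2(29.3) = 0.09593 × 1.024^(29.3−20) = 0.09593 × 1.247 = 0.1196 d⁻¹.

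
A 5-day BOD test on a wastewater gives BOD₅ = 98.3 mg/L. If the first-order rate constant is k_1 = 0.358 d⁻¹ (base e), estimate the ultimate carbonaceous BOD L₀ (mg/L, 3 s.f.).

L₀ ≈ 118 mg/L

BOD₅ = L₀(1 − e^(−5k_1)) ⇒ L₀ = BOD₅ / (1 − e^(−5×0.358))
= 98.3 / (1 − 0.1670) = 98.3 / 0.8330 = 118.0 mg/L.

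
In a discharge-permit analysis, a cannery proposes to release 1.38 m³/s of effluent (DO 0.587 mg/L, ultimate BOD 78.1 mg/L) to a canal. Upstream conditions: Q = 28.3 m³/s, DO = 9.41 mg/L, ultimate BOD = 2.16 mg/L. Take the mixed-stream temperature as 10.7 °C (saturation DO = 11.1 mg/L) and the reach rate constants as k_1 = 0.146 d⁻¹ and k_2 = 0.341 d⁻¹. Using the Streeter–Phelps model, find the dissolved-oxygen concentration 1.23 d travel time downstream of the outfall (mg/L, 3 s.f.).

Mixed DO = (28.3×9.41 + 1.38×0.587)/(28.3+1.38) = 267.1/29.68 = 9.000 mg/L.
Mixed L₀ = (28.3×2.16 + 1.38×78.1)/(29.68) = 168.9/29.68 = 5.691 mg/L.
Initial deficit D₀ = C_s − DO₀ = 11.1 − 9.000 = 2.100 mg/L.
D(1.23) = [0.146×5.691/(0.341−0.146)](e^(−0.146×1.23) − e^(−0.341×1.23)) + 2.100 e^(−0.341×1.23)
= 4.261 × (0.8356 − 0.6574) + 2.100 × 0.6574 = 2.140 mg/L.
DO = 11.1 − 2.140 = 8.960 mg/L.

DO ≈ 8.96 mg/L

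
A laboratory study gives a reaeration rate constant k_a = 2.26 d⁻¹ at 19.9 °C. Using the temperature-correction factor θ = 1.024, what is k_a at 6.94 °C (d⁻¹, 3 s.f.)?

k_a ≈ 1.66 d⁻¹

k_a(T₂) = k_a(T₁) · θ^(T₂−T₁) = 2.26 × 1.024^(6.94−19.9)
= 2.26 × 1.024^-13.0 = 2.26 × 0.7354 = 1.662 d⁻¹.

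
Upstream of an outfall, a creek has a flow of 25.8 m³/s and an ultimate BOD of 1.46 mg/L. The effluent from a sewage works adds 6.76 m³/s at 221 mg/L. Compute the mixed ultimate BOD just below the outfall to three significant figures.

Flow-weighted mixing: C = (Q_r C_r + Q_w C_w)/(Q_r + Q_w)
= (25.8×1.46 + 6.76×221)/(25.8 + 6.76) = 1532/32.56 = 47.04 mg/L.

47.0 mg/L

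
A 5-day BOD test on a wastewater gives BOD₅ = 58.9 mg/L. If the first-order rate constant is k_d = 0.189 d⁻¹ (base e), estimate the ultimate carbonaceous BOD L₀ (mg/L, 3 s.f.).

L₀ ≈ 96.3 mg/L

BOD₅ = L₀(1 − e^(−5k_d)) ⇒ L₀ = BOD₅ / (1 − e^(−5×0.189))
= 58.9 / (1 − 0.3887) = 58.9 / 0.6113 = 96.35 mg/L.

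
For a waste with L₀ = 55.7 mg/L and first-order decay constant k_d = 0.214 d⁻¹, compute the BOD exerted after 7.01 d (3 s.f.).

y ≈ 43.3 mg/L

y_t = L₀(1 − e^(−k_d t)) = 55.7 × (1 − e^(−0.214×7.01))
= 55.7 × (1 − 0.2231) = 55.7 × 0.7769 = 43.27 mg/L.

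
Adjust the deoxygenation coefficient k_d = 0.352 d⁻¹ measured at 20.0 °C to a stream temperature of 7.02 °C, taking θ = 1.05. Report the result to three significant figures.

k_d ≈ 0.187 d⁻¹

k_d(T₂) = k_d(T₁) · θ^(T₂−T₁) = 0.352 × 1.05^(7.02−20.0)
= 0.352 × 1.05^-13.0 = 0.352 × 0.5308 = 0.1869 d⁻¹.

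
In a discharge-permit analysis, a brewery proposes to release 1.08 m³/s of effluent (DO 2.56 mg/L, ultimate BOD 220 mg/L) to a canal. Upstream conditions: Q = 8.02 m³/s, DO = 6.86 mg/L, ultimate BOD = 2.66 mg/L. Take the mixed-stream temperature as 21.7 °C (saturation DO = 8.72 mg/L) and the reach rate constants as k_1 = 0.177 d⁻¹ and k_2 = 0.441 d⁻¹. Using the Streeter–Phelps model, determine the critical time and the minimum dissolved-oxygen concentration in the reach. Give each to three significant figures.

Mixed DO = (8.02×6.86 + 1.08×2.56)/(8.02+1.08) = 57.78/9.100 = 6.350 mg/L.
Mixed L₀ = (8.02×2.66 + 1.08×220)/(9.100) = 258.9/9.100 = 28.45 mg/L.
Initial deficit D₀ = C_s − DO₀ = 8.72 − 6.350 = 2.370 mg/L.
t_c = (1/0.2640) ln[(0.441/0.177)(1 − 2.370×0.2640/(0.177×28.45))] = 3.788 × ln(2.182) = 2.955 d.
D_c = (0.177/0.441) × 28.45 × e^(−0.177×2.955) = 0.4014 × 28.45 × 0.5927 = 6.769 mg/L.
Minimum DO = 8.72 − 6.769 = 1.951 mg/L.

t_c ≈ 2.96 d; minimum DO ≈ 1.95 mg/L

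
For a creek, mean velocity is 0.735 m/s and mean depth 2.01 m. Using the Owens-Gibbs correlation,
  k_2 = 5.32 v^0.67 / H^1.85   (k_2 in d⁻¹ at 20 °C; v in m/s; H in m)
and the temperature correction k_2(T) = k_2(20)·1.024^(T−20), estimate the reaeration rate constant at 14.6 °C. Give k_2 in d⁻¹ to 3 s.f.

k_2 ≈ 1.05 d⁻¹

k_2(20) = 5.32 × 0.735^0.67 / 2.01^1.85 = 5.32 × 0.8136 / 3.638 = 1.190 d⁻¹.
k_2(14.6) = 1.190 × 1.024^(14.6−20) = 1.190 × 0.8798 = 1.047 d⁻¹.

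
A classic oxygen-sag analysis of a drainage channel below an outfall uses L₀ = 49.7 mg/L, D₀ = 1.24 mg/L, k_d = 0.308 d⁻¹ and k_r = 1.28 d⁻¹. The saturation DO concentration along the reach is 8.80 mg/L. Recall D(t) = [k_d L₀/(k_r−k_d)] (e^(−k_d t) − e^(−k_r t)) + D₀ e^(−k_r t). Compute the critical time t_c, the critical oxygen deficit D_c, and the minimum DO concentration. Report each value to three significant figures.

t_c ≈ 1.38 d; D_c ≈ 7.82 mg/L; min DO ≈ 0.985 mg/L

t_c = [1/(k_r−k_d)] ln[(k_r/k_d)(1 − D₀(k_r−k_d)/(k_d L₀))]
= [1/(1.28−0.308)] ln[(1.28/0.308)(1 − 1.24×0.9720/(0.308×49.7))]
= (1/0.9720) ln[4.156 × 0.9213] = 1.029 × ln(3.829) = 1.029 × 1.343 = 1.381 d.
D_c = (k_d/k_r) L₀ e^(−k_d t_c) = (0.308/1.28) × 49.7 × e^(−0.308×1.381) = 0.2406 × 49.7 × 0.6535 = 7.815 mg/L.
Minimum DO = C_s − D_c = 8.80 − 7.815 = 0.9847 mg/L.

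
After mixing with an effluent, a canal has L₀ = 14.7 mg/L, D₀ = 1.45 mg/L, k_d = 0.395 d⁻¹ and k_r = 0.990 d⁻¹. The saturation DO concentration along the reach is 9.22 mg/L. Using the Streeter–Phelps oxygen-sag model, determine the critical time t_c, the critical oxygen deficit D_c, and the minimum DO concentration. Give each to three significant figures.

At the critical point dD/dt = 0, so k_d L₀ e^(−k_d t) = k_r D. Substituting D(t) from the Streeter–Phelps equation and solving for t gives
t_c = ln[(k_r/k_d)(1 − D₀(k_r−k_d)/(k_d L₀))] / (k_r−k_d).
Here k_r−k_d = 0.5950 d⁻¹ and 1 − D₀(k_r−k_d)/(k_d L₀) = 1 − 1.45×0.5950/(0.395×14.7) = 0.8514, so
t_c = ln(2.506 × 0.8514) / 0.5950 = 0.7580 / 0.5950 = 1.274 d.
L(t_c) = L₀ e^(−k_d t_c) = 14.7 × 0.6046 = 8.888 mg/L, and at the critical point k_r D_c = k_d L, so D_c = (0.395/0.990) × 8.888 = 3.546 mg/L.
Minimum DO = C_s − D_c = 9.22 − 3.546 = 5.674 mg/L.

t_c ≈ 1.27 d; D_c ≈ 3.55 mg/L; min DO ≈ 5.67 mg/L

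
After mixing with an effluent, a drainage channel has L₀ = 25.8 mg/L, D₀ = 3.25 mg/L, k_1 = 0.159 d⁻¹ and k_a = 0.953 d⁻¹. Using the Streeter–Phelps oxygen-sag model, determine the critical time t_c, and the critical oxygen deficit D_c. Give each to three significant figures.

t_c = [1/(k_a−k_1)] ln[(k_a/k_1)(1 − D₀(k_a−k_1)/(k_1 L₀))]
= [1/(0.953−0.159)] ln[(0.953/0.159)(1 − 3.25×0.7940/(0.159×25.8))]
= (1/0.7940) ln[5.994 × 0.3709] = 1.259 × ln(2.223) = 1.259 × 0.7990 = 1.006 d.
L(t_c) = L₀ e^(−k_1 t_c) = 25.8 × 0.8521 = 21.99 mg/L, and at the critical point k_a D_c = k_1 L, so D_c = (0.159/0.953) × 21.99 = 3.668 mg/L.

t_c ≈ 1.01 d; D_c ≈ 3.67 mg/L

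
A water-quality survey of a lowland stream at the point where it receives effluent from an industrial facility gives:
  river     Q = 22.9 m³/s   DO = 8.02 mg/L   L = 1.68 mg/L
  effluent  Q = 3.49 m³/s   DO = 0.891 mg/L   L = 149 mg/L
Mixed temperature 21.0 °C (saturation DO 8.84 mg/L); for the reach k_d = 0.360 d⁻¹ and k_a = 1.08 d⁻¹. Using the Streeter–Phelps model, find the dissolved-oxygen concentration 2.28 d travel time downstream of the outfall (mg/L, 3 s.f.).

DO ≈ 4.93 mg/L

Mixed DO = (22.9×8.02 + 3.49×0.891)/(22.9+3.49) = 186.8/26.39 = 7.077 mg/L.
Mixed L₀ = (22.9×1.68 + 3.49×149)/(26.39) = 558.5/26.39 = 21.16 mg/L.
Initial deficit D₀ = C_s − DO₀ = 8.84 − 7.077 = 1.763 mg/L.
D(2.28) = [0.360×21.16/(1.08−0.360)](e^(−0.360×2.28) − e^(−1.08×2.28)) + 1.763 e^(−1.08×2.28)
= 10.58 × (0.4401 − 0.08523) + 1.763 × 0.08523 = 3.905 mg/L.
DO = 8.84 − 3.905 = 4.935 mg/L.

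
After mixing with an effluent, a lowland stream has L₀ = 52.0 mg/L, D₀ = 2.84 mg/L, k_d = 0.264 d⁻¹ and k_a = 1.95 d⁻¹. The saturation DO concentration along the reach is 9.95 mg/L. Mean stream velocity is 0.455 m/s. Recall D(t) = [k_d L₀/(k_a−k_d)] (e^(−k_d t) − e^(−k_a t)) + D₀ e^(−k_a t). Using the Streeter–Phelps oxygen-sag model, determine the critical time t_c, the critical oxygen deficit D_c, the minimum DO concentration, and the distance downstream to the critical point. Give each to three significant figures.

At the critical point dD/dt = 0, so k_d L₀ e^(−k_d t) = k_a D. Substituting D(t) from the Streeter–Phelps equation and solving for t gives
t_c = ln[(k_a/k_d)(1 − D₀(k_a−k_d)/(k_d L₀))] / (k_a−k_d).
Here k_a−k_d = 1.686 d⁻¹ and 1 − D₀(k_a−k_d)/(k_d L₀) = 1 − 2.84×1.686/(0.264×52.0) = 0.6512, so
t_c = ln(7.386 × 0.6512) / 1.686 = 1.571 / 1.686 = 0.9316 d.
L(t_c) = L₀ e^(−k_d t_c) = 52.0 × 0.7820 = 40.66 mg/L, and at the critical point k_a D_c = k_d L, so D_c = (0.264/1.95) × 40.66 = 5.505 mg/L.
Minimum DO = C_s − D_c = 9.95 − 5.505 = 4.445 mg/L.
x_c = v t_c = 0.455 m/s × 0.9316 d × 86400 s/d = 36620 m ≈ 36.6 km.

t_c ≈ 0.932 d; D_c ≈ 5.51 mg/L; min DO ≈ 4.44 mg/L; x_c ≈ 36.6 km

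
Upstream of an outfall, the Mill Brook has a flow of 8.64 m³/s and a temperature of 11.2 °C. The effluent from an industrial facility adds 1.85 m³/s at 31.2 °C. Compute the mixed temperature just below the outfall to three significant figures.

14.7 °C

Flow-weighted mixing: C = (Q_r C_r + Q_w C_w)/(Q_r + Q_w)
= (8.64×11.2 + 1.85×31.2)/(8.64 + 1.85) = 154.5/10.49 = 14.73 °C.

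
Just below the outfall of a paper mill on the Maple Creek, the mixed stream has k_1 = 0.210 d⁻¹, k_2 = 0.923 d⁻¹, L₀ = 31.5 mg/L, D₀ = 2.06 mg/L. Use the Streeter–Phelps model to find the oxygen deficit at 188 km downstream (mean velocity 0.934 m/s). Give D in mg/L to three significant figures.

Travel time t = x/v = 188 km / (0.934 m/s) = 188000 m / 0.934 m/s = 201300 s = 2.330 d.
k_1 L₀/(k_2−k_1) = 0.210×31.5/(0.923−0.210) = 6.615/0.7130 = 9.278 mg/L.
e^(−k_1 t) = e^(−0.210×2.330) = 0.6131; e^(−k_2 t) = e^(−0.923×2.330) = 0.1164.
D = 9.278 × (0.6131 − 0.1164) + 2.06 × 0.1164 = 4.608 + 0.2399 = 4.848 mg/L.

D ≈ 4.85 mg/L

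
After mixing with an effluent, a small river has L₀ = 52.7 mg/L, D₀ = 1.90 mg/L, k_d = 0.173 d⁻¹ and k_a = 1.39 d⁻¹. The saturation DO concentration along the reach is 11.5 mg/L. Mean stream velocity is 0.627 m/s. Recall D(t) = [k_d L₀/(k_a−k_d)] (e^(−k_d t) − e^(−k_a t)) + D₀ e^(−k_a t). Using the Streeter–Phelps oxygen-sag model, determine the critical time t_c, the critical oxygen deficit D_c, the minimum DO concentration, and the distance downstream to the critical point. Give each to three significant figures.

t_c ≈ 1.47 d; D_c ≈ 5.08 mg/L; min DO ≈ 6.42 mg/L; x_c ≈ 79.7 km

With k_a/k_d = 8.035 and 1 − D₀(k_a−k_d)/(k_d L₀) = 0.7464,
t_c = ln(8.035 × 0.7464) / (1.39 − 0.173) = ln(5.997) / 1.217 = 1.791/1.217 = 1.472 d.
D_c = (k_d/k_a) L₀ e^(−k_d t_c) = (0.173/1.39) × 52.7 × e^(−0.173×1.472) = 0.1245 × 52.7 × 0.7752 = 5.085 mg/L.
Minimum DO = C_s − D_c = 11.5 − 5.085 = 6.415 mg/L.
x_c = v t_c = 0.627 m/s × 1.472 d × 86400 s/d = 79730 m ≈ 79.7 km.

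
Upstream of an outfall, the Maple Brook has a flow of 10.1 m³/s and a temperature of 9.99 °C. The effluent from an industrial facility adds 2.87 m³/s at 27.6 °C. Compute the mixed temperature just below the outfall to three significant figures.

Flow-weighted mixing: C = (Q_r C_r + Q_w C_w)/(Q_r + Q_w)
= (10.1×9.99 + 2.87×27.6)/(10.1 + 2.87) = 180.1/12.97 = 13.89 °C.

13.9 °C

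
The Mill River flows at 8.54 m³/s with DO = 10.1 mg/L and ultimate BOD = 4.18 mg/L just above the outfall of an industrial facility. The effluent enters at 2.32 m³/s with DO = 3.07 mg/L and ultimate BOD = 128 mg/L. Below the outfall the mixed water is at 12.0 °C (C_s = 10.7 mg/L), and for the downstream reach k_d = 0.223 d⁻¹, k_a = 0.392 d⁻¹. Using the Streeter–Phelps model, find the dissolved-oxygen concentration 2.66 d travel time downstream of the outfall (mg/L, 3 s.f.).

Mixed DO = (8.54×10.1 + 2.32×3.07)/(8.54+2.32) = 93.38/10.86 = 8.598 mg/L.
Mixed L₀ = (8.54×4.18 + 2.32×128)/(10.86) = 332.7/10.86 = 30.63 mg/L.
Initial deficit D₀ = C_s − DO₀ = 10.7 − 8.598 = 2.102 mg/L.
D(2.66) = [0.223×30.63/(0.392−0.223)](e^(−0.223×2.66) − e^(−0.392×2.66)) + 2.102 e^(−0.392×2.66)
= 40.42 × (0.5526 − 0.3525) + 2.102 × 0.3525 = 8.828 mg/L.
DO = 10.7 − 8.828 = 1.872 mg/L.

DO ≈ 1.87 mg/L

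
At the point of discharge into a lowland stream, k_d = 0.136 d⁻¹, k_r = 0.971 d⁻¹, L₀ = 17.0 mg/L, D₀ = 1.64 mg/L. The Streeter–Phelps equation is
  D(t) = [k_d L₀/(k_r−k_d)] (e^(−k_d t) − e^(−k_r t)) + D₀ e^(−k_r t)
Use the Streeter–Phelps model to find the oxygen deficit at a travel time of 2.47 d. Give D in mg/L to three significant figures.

D ≈ 1.88 mg/L

k_d L₀/(k_r−k_d) = 0.136×17.0/(0.971−0.136) = 2.312/0.8350 = 2.769 mg/L.
e^(−k_d t) = e^(−0.136×2.470) = 0.7147; e^(−k_r t) = e^(−0.971×2.470) = 0.09087.
D = 2.769 × (0.7147 − 0.09087) + 1.64 × 0.09087 = 1.727 + 0.1490 = 1.876 mg/L.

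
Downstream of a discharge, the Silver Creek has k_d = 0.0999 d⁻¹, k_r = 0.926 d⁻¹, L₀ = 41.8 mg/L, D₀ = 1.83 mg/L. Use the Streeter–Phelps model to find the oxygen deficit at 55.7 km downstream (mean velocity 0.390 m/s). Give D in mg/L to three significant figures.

Travel time t = x/v = 55.7 km / (0.390 m/s) = 55700 m / 0.390 m/s = 142800 s = 1.653 d.
k_d L₀/(k_r−k_d) = 0.0999×41.8/(0.926−0.0999) = 4.176/0.8261 = 5.055 mg/L.
e^(−k_d t) = e^(−0.0999×1.653) = 0.8478; e^(−k_r t) = e^(−0.926×1.653) = 0.2164.
D = 5.055 × (0.8478 − 0.2164) + 1.83 × 0.2164 = 3.192 + 0.3960 = 3.588 mg/L.

D ≈ 3.59 mg/L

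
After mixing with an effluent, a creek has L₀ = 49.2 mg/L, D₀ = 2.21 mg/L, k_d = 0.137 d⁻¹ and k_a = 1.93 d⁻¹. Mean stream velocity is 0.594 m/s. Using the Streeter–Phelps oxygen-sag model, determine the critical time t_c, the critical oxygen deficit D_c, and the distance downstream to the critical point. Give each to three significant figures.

t_c = [1/(k_a−k_d)] ln[(k_a/k_d)(1 − D₀(k_a−k_d)/(k_d L₀))]
= [1/(1.93−0.137)] ln[(1.93/0.137)(1 − 2.21×1.793/(0.137×49.2))]
= (1/1.793) ln[14.09 × 0.4121] = 0.5577 × ln(5.806) = 0.5577 × 1.759 = 0.9810 d.
D_c = (k_d/k_a) L₀ e^(−k_d t_c) = (0.137/1.93) × 49.2 × e^(−0.137×0.9810) = 0.07098 × 49.2 × 0.8742 = 3.053 mg/L.
x_c = v t_c = 0.594 m/s × 0.9810 d × 86400 s/d = 50340 m ≈ 50.3 km.

t_c ≈ 0.981 d; D_c ≈ 3.05 mg/L; x_c ≈ 50.3 km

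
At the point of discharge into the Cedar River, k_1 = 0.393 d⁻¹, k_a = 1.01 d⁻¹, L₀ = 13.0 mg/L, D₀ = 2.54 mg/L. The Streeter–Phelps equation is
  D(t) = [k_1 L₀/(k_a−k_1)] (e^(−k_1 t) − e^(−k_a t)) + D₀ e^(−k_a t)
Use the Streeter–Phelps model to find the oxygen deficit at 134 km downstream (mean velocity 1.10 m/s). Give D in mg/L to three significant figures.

Travel time t = x/v = 134 km / (1.10 m/s) = 134000 m / 1.10 m/s = 121800 s = 1.410 d.
k_1 L₀/(k_a−k_1) = 0.393×13.0/(1.01−0.393) = 5.109/0.6170 = 8.280 mg/L.
e^(−k_1 t) = e^(−0.393×1.410) = 0.5746; e^(−k_a t) = e^(−1.01×1.410) = 0.2407.
D = 8.280 × (0.5746 − 0.2407) + 2.54 × 0.2407 = 2.764 + 0.6115 = 3.376 mg/L.

D ≈ 3.38 mg/L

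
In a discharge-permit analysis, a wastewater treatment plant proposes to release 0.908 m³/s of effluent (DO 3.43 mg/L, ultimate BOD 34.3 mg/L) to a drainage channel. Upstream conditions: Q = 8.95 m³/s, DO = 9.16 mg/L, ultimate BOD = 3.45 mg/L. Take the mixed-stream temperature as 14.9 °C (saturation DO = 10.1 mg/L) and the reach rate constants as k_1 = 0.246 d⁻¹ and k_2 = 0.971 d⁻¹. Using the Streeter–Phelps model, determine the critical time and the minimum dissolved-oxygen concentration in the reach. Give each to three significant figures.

Mixed DO = (8.95×9.16 + 0.908×3.43)/(8.95+0.908) = 85.10/9.858 = 8.632 mg/L.
Mixed L₀ = (8.95×3.45 + 0.908×34.3)/(9.858) = 62.02/9.858 = 6.292 mg/L.
Initial deficit D₀ = C_s − DO₀ = 10.1 − 8.632 = 1.468 mg/L.
t_c = (1/0.7250) ln[(0.971/0.246)(1 − 1.468×0.7250/(0.246×6.292))] = 1.379 × ln(1.233) = 0.2892 d.
D_c = (0.246/0.971) × 6.292 × e^(−0.246×0.2892) = 0.2533 × 6.292 × 0.9313 = 1.484 mg/L.
Minimum DO = 10.1 − 1.484 = 8.616 mg/L.

t_c ≈ 0.289 d; minimum DO ≈ 8.62 mg/L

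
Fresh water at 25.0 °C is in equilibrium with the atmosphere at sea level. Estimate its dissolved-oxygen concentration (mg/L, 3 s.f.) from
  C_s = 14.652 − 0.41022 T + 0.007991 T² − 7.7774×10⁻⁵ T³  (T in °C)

C_s ≈ 8.18 mg/L

C_s = 14.652 − 0.41022×25.0 + 0.007991×25.0² − 7.7774×10⁻⁵×25.0³ = 8.176 mg/L.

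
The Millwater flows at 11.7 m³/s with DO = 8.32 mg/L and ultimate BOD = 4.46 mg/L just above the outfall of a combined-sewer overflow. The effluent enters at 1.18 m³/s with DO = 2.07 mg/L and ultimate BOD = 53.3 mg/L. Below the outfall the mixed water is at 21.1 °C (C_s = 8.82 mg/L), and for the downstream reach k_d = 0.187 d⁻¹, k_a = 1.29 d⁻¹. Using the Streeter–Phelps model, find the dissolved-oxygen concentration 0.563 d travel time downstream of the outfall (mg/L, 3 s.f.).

DO ≈ 7.67 mg/L

Mixed DO = (11.7×8.32 + 1.18×2.07)/(11.7+1.18) = 99.79/12.88 = 7.747 mg/L.
Mixed L₀ = (11.7×4.46 + 1.18×53.3)/(12.88) = 115.1/12.88 = 8.934 mg/L.
Initial deficit D₀ = C_s − DO₀ = 8.82 − 7.747 = 1.073 mg/L.
D(0.563) = [0.187×8.934/(1.29−0.187)](e^(−0.187×0.563) − e^(−1.29×0.563)) + 1.073 e^(−1.29×0.563)
= 1.515 × (0.9001 − 0.4837) + 1.073 × 0.4837 = 1.149 mg/L.
DO = 8.82 − 1.149 = 7.671 mg/L.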